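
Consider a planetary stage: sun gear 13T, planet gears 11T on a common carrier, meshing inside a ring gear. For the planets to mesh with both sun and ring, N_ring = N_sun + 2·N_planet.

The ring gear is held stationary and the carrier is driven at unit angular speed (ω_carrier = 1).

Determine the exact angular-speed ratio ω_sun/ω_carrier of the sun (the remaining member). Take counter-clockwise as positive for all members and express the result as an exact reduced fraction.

48/13

N_ring = 13 + 2·11 = 35
13(ω_s−ω_c) = −35(ω_r−ω_c),  ω_r=0, ω_c=1
ω_s = 1 − (35/13)(0−1) = 48/13
ω_s/ω_c = 48/13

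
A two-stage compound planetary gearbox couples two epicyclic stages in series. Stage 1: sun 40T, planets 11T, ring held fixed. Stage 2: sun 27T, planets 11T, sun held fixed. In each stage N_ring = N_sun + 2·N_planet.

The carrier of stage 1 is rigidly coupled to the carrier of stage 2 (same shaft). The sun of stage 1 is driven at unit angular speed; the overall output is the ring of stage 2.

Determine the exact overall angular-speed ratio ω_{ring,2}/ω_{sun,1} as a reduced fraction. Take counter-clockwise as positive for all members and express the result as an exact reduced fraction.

Stage 1: N_ring = 40 + 2·11 = 62
Stage 1: 40(ω_s−ω_c) = −62(ω_r−ω_c),  ω_r=0, ω_s=1
Stage 1: 40(1−ω_c) = −62(0−ω_c)  ⇒  102ω_c = 40  ⇒  ω_c = 20/51
  ⇒ ω_c¹/ω_s¹ = 20/51
Stage 2: N_ring = 27 + 2·11 = 49
Stage 2: 27(ω_s−ω_c) = −49(ω_r−ω_c),  ω_s=0, ω_c=1
Stage 2: ω_r = 1 − (27/49)(0−1) = 76/49
  ⇒ ω_r²/ω_c² = 76/49
Coupling ω_c² = ω_c¹ ⇒ overall = 20/51 × 76/49 = 1520/2499

1520/2499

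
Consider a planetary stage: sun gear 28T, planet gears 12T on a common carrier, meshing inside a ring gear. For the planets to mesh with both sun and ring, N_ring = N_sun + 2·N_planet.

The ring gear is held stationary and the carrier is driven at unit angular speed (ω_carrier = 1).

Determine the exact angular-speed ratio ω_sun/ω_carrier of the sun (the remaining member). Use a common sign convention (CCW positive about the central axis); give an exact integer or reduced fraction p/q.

N_ring = 28 + 2·12 = 52
28(ω_s−ω_c) = −52(ω_r−ω_c),  ω_r=0, ω_c=1
ω_s = 1 − (52/28)(0−1) = 20/7
ω_s/ω_c = 20/7

20/7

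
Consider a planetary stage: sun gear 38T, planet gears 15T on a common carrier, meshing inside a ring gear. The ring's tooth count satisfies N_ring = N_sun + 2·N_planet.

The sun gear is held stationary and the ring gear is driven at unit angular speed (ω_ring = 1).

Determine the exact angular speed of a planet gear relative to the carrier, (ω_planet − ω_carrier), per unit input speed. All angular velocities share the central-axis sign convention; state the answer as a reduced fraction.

N_ring = 38 + 2·15 = 68
38(ω_s−ω_c) = −68(ω_r−ω_c),  ω_s=0, ω_r=1
38(0−ω_c) = −68(1−ω_c)  ⇒  106ω_c = 68  ⇒  ω_c = 34/53
sun–planet: 38·(0−34/53) = −15·(ω_p−ω_c)  ⇒  ω_p−ω_c = −(38/15)·(-34/53) = 1292/795

1292/795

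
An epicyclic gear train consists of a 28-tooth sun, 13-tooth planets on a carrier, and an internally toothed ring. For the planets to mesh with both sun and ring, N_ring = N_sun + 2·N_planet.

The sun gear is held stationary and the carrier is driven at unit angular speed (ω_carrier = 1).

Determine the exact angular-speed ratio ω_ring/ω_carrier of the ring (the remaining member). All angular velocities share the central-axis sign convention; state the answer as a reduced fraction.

N_ring = 28 + 2·13 = 54
28(ω_s−ω_c) = −54(ω_r−ω_c),  ω_s=0, ω_c=1
ω_r = 1 − (28/54)(0−1) = 41/27
ω_r/ω_c = 41/27

41/27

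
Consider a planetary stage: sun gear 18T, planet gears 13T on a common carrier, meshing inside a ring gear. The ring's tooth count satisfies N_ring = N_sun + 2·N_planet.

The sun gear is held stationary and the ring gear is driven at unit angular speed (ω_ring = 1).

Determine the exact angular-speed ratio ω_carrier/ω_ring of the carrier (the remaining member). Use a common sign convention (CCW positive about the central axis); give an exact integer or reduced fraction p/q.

22/31

N_ring = 18 + 2·13 = 44
18(ω_s−ω_c) = −44(ω_r−ω_c),  ω_s=0, ω_r=1
18(0−ω_c) = −44(1−ω_c)  ⇒  62ω_c = 44  ⇒  ω_c = 22/31
ω_c/ω_r = 22/31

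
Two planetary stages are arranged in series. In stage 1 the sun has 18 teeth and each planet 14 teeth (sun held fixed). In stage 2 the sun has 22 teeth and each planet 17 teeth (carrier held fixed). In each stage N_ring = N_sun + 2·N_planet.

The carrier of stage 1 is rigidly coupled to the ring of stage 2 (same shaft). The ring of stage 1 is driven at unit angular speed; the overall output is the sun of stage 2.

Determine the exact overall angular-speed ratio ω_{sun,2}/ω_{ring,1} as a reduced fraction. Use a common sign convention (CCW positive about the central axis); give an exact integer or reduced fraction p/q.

-161/88

Stage 1: N_ring = 18 + 2·14 = 46
Stage 1: 18(ω_s−ω_c) = −46(ω_r−ω_c),  ω_s=0, ω_r=1
Stage 1: 18(0−ω_c) = −46(1−ω_c)  ⇒  64ω_c = 46  ⇒  ω_c = 23/32
  ⇒ ω_c¹/ω_r¹ = 23/32
Stage 2: N_ring = 22 + 2·17 = 56
Stage 2: 22(ω_s−ω_c) = −56(ω_r−ω_c),  ω_c=0, ω_r=1
Stage 2: ω_s = 0 − (56/22)(1−0) = -28/11
  ⇒ ω_s²/ω_r² = -28/11
Coupling ω_r² = ω_c¹ ⇒ overall = 23/32 × -28/11 = -161/88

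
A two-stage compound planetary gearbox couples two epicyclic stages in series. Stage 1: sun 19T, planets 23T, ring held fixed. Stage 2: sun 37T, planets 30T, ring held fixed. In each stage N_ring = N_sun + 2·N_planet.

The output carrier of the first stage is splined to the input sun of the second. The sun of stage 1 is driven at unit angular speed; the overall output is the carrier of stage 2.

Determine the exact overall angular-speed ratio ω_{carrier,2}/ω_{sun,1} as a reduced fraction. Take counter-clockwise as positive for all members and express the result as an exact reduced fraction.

Stage 1: N_ring = 19 + 2·23 = 65
Stage 1: 19(ω_s−ω_c) = −65(ω_r−ω_c),  ω_r=0, ω_s=1
Stage 1: 19(1−ω_c) = −65(0−ω_c)  ⇒  84ω_c = 19  ⇒  ω_c = 19/84
  ⇒ ω_c¹/ω_s¹ = 19/84
Stage 2: N_ring = 37 + 2·30 = 97
Stage 2: 37(ω_s−ω_c) = −97(ω_r−ω_c),  ω_r=0, ω_s=1
Stage 2: 37(1−ω_c) = −97(0−ω_c)  ⇒  134ω_c = 37  ⇒  ω_c = 37/134
  ⇒ ω_c²/ω_s² = 37/134
Coupling ω_s² = ω_c¹ ⇒ overall = 19/84 × 37/134 = 703/11256

703/11256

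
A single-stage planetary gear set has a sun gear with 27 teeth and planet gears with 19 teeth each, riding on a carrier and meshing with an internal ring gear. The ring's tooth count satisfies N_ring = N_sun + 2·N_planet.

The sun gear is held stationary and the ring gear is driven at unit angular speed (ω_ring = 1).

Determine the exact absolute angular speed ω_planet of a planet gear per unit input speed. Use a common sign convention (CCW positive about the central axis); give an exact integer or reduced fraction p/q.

65/38

N_ring = 27 + 2·19 = 65
27(ω_s−ω_c) = −65(ω_r−ω_c),  ω_s=0, ω_r=1
27(0−ω_c) = −65(1−ω_c)  ⇒  92ω_c = 65  ⇒  ω_c = 65/92
sun–planet: 27·(0−65/92) = −19·(ω_p−ω_c)  ⇒  ω_p−ω_c = −(27/19)·(-65/92) = 1755/1748
ω_p = 65/92 + 1755/1748 = 65/38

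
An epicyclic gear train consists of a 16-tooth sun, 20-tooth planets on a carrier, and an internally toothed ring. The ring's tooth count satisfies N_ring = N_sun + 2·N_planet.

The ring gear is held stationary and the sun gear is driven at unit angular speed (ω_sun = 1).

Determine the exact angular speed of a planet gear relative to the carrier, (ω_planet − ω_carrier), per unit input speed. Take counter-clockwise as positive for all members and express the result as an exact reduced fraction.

-28/45

N_ring = 16 + 2·20 = 56
16(ω_s−ω_c) = −56(ω_r−ω_c),  ω_r=0, ω_s=1
16(1−ω_c) = −56(0−ω_c)  ⇒  72ω_c = 16  ⇒  ω_c = 2/9
sun–planet: 16·(1−2/9) = −20·(ω_p−ω_c)  ⇒  ω_p−ω_c = −(16/20)·(7/9) = -28/45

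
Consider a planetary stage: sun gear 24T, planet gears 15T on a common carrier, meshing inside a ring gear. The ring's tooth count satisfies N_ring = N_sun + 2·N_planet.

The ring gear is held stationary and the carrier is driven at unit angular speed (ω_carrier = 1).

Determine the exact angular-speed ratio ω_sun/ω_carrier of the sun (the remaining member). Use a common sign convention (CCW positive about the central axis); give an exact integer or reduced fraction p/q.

N_ring = 24 + 2·15 = 54
24(ω_s−ω_c) = −54(ω_r−ω_c),  ω_r=0, ω_c=1
ω_s = 1 − (54/24)(0−1) = 13/4
ω_s/ω_c = 13/4

13/4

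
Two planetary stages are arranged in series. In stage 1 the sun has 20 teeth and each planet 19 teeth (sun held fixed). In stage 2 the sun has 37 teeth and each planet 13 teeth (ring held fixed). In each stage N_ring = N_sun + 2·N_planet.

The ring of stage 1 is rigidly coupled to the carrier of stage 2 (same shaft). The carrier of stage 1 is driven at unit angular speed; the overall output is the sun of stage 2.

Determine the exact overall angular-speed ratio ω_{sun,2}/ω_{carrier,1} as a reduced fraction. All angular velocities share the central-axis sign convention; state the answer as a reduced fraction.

Stage 1: N_ring = 20 + 2·19 = 58
Stage 1: 20(ω_s−ω_c) = −58(ω_r−ω_c),  ω_s=0, ω_c=1
Stage 1: ω_r = 1 − (20/58)(0−1) = 39/29
  ⇒ ω_r¹/ω_c¹ = 39/29
Stage 2: N_ring = 37 + 2·13 = 63
Stage 2: 37(ω_s−ω_c) = −63(ω_r−ω_c),  ω_r=0, ω_c=1
Stage 2: ω_s = 1 − (63/37)(0−1) = 100/37
  ⇒ ω_s²/ω_c² = 100/37
Coupling ω_c² = ω_r¹ ⇒ overall = 39/29 × 100/37 = 3900/1073

3900/1073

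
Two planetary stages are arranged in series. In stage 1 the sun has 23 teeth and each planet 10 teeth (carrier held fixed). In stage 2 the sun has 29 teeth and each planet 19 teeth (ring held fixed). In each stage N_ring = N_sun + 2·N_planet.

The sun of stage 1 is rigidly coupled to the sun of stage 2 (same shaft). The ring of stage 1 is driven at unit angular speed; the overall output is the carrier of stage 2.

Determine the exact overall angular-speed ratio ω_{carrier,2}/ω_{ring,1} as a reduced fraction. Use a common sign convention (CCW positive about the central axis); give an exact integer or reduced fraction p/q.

Stage 1: N_ring = 23 + 2·10 = 43
Stage 1: 23(ω_s−ω_c) = −43(ω_r−ω_c),  ω_c=0, ω_r=1
Stage 1: ω_s = 0 − (43/23)(1−0) = -43/23
  ⇒ ω_s¹/ω_r¹ = -43/23
Stage 2: N_ring = 29 + 2·19 = 67
Stage 2: 29(ω_s−ω_c) = −67(ω_r−ω_c),  ω_r=0, ω_s=1
Stage 2: 29(1−ω_c) = −67(0−ω_c)  ⇒  96ω_c = 29  ⇒  ω_c = 29/96
  ⇒ ω_c²/ω_s² = 29/96
Coupling ω_s² = ω_s¹ ⇒ overall = -43/23 × 29/96 = -1247/2208

-1247/2208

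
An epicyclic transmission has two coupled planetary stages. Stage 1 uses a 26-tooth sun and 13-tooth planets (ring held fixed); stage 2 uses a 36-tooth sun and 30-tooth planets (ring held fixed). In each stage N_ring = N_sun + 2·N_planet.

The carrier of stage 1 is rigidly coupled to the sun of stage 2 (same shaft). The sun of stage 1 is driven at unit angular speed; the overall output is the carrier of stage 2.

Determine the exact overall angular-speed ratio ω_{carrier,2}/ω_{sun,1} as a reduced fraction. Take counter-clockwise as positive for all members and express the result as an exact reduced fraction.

Stage 1: N_ring = 26 + 2·13 = 52
Stage 1: 26(ω_s−ω_c) = −52(ω_r−ω_c),  ω_r=0, ω_s=1
Stage 1: 26(1−ω_c) = −52(0−ω_c)  ⇒  78ω_c = 26  ⇒  ω_c = 1/3
  ⇒ ω_c¹/ω_s¹ = 1/3
Stage 2: N_ring = 36 + 2·30 = 96
Stage 2: 36(ω_s−ω_c) = −96(ω_r−ω_c),  ω_r=0, ω_s=1
Stage 2: 36(1−ω_c) = −96(0−ω_c)  ⇒  132ω_c = 36  ⇒  ω_c = 3/11
  ⇒ ω_c²/ω_s² = 3/11
Coupling ω_s² = ω_c¹ ⇒ overall = 1/3 × 3/11 = 1/11

1/11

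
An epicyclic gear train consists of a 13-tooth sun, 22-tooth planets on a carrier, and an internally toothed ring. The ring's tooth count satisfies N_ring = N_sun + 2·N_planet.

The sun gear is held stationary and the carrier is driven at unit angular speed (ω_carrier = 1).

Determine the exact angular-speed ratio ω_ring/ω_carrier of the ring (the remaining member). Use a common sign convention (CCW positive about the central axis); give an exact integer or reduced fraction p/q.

N_ring = 13 + 2·22 = 57
13(ω_s−ω_c) = −57(ω_r−ω_c),  ω_s=0, ω_c=1
ω_r = 1 − (13/57)(0−1) = 70/57
ω_r/ω_c = 70/57

70/57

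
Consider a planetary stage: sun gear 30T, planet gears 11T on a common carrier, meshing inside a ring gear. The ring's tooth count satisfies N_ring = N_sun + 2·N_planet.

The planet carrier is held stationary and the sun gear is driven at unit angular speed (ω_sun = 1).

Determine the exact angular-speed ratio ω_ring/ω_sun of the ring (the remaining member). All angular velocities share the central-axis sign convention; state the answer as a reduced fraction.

N_ring = 30 + 2·11 = 52
30(ω_s−ω_c) = −52(ω_r−ω_c),  ω_c=0, ω_s=1
ω_r = 0 − (30/52)(1−0) = -15/26
ω_r/ω_s = -15/26

-15/26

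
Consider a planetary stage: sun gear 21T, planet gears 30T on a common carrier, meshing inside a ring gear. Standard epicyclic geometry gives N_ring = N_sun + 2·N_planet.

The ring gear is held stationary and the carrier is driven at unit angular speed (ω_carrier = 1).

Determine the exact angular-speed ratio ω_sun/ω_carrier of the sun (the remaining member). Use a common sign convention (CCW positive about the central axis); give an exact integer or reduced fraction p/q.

34/7

N_ring = 21 + 2·30 = 81
21(ω_s−ω_c) = −81(ω_r−ω_c),  ω_r=0, ω_c=1
ω_s = 1 − (81/21)(0−1) = 34/7
ω_s/ω_c = 34/7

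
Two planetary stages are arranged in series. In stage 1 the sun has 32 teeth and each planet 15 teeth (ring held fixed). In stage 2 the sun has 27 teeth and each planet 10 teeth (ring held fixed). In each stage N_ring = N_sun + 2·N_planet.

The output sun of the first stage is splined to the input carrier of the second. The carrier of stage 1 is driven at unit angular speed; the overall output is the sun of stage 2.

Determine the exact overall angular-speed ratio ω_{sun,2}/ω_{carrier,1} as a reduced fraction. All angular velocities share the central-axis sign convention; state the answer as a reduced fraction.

1739/216

Stage 1: N_ring = 32 + 2·15 = 62
Stage 1: 32(ω_s−ω_c) = −62(ω_r−ω_c),  ω_r=0, ω_c=1
Stage 1: ω_s = 1 − (62/32)(0−1) = 47/16
  ⇒ ω_s¹/ω_c¹ = 47/16
Stage 2: N_ring = 27 + 2·10 = 47
Stage 2: 27(ω_s−ω_c) = −47(ω_r−ω_c),  ω_r=0, ω_c=1
Stage 2: ω_s = 1 − (47/27)(0−1) = 74/27
  ⇒ ω_s²/ω_c² = 74/27
Coupling ω_c² = ω_s¹ ⇒ overall = 47/16 × 74/27 = 1739/216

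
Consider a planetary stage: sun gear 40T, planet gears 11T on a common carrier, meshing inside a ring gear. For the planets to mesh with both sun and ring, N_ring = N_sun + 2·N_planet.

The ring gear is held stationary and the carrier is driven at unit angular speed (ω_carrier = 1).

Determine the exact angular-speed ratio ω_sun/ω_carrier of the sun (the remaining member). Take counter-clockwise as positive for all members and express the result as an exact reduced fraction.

N_ring = 40 + 2·11 = 62
40(ω_s−ω_c) = −62(ω_r−ω_c),  ω_r=0, ω_c=1
ω_s = 1 − (62/40)(0−1) = 51/20
ω_s/ω_c = 51/20

51/20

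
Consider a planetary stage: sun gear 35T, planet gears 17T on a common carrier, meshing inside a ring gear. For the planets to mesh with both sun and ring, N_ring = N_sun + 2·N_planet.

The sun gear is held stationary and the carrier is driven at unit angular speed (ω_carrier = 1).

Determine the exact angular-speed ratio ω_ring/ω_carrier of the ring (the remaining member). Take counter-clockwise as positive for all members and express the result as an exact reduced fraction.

104/69

N_ring = 35 + 2·17 = 69
35(ω_s−ω_c) = −69(ω_r−ω_c),  ω_s=0, ω_c=1
ω_r = 1 − (35/69)(0−1) = 104/69
ω_r/ω_c = 104/69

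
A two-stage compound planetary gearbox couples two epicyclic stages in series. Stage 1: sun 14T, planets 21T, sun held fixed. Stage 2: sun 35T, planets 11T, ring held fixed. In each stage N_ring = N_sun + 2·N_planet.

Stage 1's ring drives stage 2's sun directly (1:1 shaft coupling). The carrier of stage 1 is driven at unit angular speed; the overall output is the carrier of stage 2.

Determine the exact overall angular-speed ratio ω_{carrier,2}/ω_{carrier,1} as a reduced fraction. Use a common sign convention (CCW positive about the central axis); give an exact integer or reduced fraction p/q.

175/368

Stage 1: N_ring = 14 + 2·21 = 56
Stage 1: 14(ω_s−ω_c) = −56(ω_r−ω_c),  ω_s=0, ω_c=1
Stage 1: ω_r = 1 − (14/56)(0−1) = 5/4
  ⇒ ω_r¹/ω_c¹ = 5/4
Stage 2: N_ring = 35 + 2·11 = 57
Stage 2: 35(ω_s−ω_c) = −57(ω_r−ω_c),  ω_r=0, ω_s=1
Stage 2: 35(1−ω_c) = −57(0−ω_c)  ⇒  92ω_c = 35  ⇒  ω_c = 35/92
  ⇒ ω_c²/ω_s² = 35/92
Coupling ω_s² = ω_r¹ ⇒ overall = 5/4 × 35/92 = 175/368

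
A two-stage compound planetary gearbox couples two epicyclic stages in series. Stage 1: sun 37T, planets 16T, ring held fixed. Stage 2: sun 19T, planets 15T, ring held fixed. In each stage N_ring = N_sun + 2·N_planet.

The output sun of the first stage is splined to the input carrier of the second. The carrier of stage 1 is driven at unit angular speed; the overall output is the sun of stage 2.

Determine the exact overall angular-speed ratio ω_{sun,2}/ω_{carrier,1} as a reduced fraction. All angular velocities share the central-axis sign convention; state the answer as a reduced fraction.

7208/703

Stage 1: N_ring = 37 + 2·16 = 69
Stage 1: 37(ω_s−ω_c) = −69(ω_r−ω_c),  ω_r=0, ω_c=1
Stage 1: ω_s = 1 − (69/37)(0−1) = 106/37
  ⇒ ω_s¹/ω_c¹ = 106/37
Stage 2: N_ring = 19 + 2·15 = 49
Stage 2: 19(ω_s−ω_c) = −49(ω_r−ω_c),  ω_r=0, ω_c=1
Stage 2: ω_s = 1 − (49/19)(0−1) = 68/19
  ⇒ ω_s²/ω_c² = 68/19
Coupling ω_c² = ω_s¹ ⇒ overall = 106/37 × 68/19 = 7208/703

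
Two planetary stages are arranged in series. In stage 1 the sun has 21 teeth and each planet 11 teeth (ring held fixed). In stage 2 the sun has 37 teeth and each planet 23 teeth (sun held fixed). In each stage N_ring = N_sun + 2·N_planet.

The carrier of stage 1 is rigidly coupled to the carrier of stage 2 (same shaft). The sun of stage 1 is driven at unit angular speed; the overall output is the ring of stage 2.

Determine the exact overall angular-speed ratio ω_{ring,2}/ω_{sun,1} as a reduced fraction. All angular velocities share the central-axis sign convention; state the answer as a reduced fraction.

315/664

Stage 1: N_ring = 21 + 2·11 = 43
Stage 1: 21(ω_s−ω_c) = −43(ω_r−ω_c),  ω_r=0, ω_s=1
Stage 1: 21(1−ω_c) = −43(0−ω_c)  ⇒  64ω_c = 21  ⇒  ω_c = 21/64
  ⇒ ω_c¹/ω_s¹ = 21/64
Stage 2: N_ring = 37 + 2·23 = 83
Stage 2: 37(ω_s−ω_c) = −83(ω_r−ω_c),  ω_s=0, ω_c=1
Stage 2: ω_r = 1 − (37/83)(0−1) = 120/83
  ⇒ ω_r²/ω_c² = 120/83
Coupling ω_c² = ω_c¹ ⇒ overall = 21/64 × 120/83 = 315/664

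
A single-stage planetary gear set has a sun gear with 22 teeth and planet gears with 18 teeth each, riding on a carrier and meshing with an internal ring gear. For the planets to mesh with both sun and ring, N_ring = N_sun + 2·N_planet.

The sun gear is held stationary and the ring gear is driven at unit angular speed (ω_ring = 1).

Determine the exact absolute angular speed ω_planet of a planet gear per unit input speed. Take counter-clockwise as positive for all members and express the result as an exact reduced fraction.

29/18

N_ring = 22 + 2·18 = 58
22(ω_s−ω_c) = −58(ω_r−ω_c),  ω_s=0, ω_r=1
22(0−ω_c) = −58(1−ω_c)  ⇒  80ω_c = 58  ⇒  ω_c = 29/40
sun–planet: 22·(0−29/40) = −18·(ω_p−ω_c)  ⇒  ω_p−ω_c = −(22/18)·(-29/40) = 319/360
ω_p = 29/40 + 319/360 = 29/18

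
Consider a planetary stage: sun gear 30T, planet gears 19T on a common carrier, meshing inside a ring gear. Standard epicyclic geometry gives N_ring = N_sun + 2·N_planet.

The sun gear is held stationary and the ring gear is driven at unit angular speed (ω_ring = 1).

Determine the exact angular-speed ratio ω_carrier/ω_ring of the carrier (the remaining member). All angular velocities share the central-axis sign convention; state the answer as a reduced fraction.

N_ring = 30 + 2·19 = 68
30(ω_s−ω_c) = −68(ω_r−ω_c),  ω_s=0, ω_r=1
30(0−ω_c) = −68(1−ω_c)  ⇒  98ω_c = 68  ⇒  ω_c = 34/49
ω_c/ω_r = 34/49

34/49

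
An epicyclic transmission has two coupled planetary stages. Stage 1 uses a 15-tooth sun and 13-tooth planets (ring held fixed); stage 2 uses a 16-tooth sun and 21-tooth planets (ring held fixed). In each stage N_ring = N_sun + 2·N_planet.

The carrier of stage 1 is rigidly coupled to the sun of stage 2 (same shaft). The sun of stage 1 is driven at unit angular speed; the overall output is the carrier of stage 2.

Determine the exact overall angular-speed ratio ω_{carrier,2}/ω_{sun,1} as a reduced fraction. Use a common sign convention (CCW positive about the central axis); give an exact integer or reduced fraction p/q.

15/259

Stage 1: N_ring = 15 + 2·13 = 41
Stage 1: 15(ω_s−ω_c) = −41(ω_r−ω_c),  ω_r=0, ω_s=1
Stage 1: 15(1−ω_c) = −41(0−ω_c)  ⇒  56ω_c = 15  ⇒  ω_c = 15/56
  ⇒ ω_c¹/ω_s¹ = 15/56
Stage 2: N_ring = 16 + 2·21 = 58
Stage 2: 16(ω_s−ω_c) = −58(ω_r−ω_c),  ω_r=0, ω_s=1
Stage 2: 16(1−ω_c) = −58(0−ω_c)  ⇒  74ω_c = 16  ⇒  ω_c = 8/37
  ⇒ ω_c²/ω_s² = 8/37
Coupling ω_s² = ω_c¹ ⇒ overall = 15/56 × 8/37 = 15/259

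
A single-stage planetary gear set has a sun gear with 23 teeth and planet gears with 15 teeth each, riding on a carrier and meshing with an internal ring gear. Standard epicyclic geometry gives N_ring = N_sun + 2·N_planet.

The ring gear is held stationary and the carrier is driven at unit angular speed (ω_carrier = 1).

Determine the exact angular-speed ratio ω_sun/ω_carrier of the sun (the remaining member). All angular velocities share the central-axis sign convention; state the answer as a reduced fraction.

76/23

N_ring = 23 + 2·15 = 53
23(ω_s−ω_c) = −53(ω_r−ω_c),  ω_r=0, ω_c=1
ω_s = 1 − (53/23)(0−1) = 76/23
ω_s/ω_c = 76/23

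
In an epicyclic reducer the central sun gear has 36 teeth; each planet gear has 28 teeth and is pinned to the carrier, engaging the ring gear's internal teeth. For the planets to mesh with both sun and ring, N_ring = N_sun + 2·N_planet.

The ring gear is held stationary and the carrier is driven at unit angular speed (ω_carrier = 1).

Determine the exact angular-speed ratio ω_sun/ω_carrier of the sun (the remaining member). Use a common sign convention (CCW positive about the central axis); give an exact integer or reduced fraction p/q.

N_ring = 36 + 2·28 = 92
36(ω_s−ω_c) = −92(ω_r−ω_c),  ω_r=0, ω_c=1
ω_s = 1 − (92/36)(0−1) = 32/9
ω_s/ω_c = 32/9

32/9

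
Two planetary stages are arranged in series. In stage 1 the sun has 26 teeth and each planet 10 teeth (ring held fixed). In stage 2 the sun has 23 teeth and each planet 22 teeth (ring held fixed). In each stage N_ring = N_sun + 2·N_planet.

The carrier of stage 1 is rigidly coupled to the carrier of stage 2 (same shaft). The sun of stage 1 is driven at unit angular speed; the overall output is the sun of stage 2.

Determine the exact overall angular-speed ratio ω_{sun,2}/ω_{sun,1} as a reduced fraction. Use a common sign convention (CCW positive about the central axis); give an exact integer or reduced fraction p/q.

65/46

Stage 1: N_ring = 26 + 2·10 = 46
Stage 1: 26(ω_s−ω_c) = −46(ω_r−ω_c),  ω_r=0, ω_s=1
Stage 1: 26(1−ω_c) = −46(0−ω_c)  ⇒  72ω_c = 26  ⇒  ω_c = 13/36
  ⇒ ω_c¹/ω_s¹ = 13/36
Stage 2: N_ring = 23 + 2·22 = 67
Stage 2: 23(ω_s−ω_c) = −67(ω_r−ω_c),  ω_r=0, ω_c=1
Stage 2: ω_s = 1 − (67/23)(0−1) = 90/23
  ⇒ ω_s²/ω_c² = 90/23
Coupling ω_c² = ω_c¹ ⇒ overall = 13/36 × 90/23 = 65/46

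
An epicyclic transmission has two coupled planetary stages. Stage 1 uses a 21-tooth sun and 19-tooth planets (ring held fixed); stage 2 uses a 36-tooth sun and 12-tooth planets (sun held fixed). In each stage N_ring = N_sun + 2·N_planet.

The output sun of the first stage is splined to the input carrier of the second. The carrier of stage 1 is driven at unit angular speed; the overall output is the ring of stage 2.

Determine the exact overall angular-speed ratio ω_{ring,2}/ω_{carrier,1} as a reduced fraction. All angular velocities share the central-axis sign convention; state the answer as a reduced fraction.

Stage 1: N_ring = 21 + 2·19 = 59
Stage 1: 21(ω_s−ω_c) = −59(ω_r−ω_c),  ω_r=0, ω_c=1
Stage 1: ω_s = 1 − (59/21)(0−1) = 80/21
  ⇒ ω_s¹/ω_c¹ = 80/21
Stage 2: N_ring = 36 + 2·12 = 60
Stage 2: 36(ω_s−ω_c) = −60(ω_r−ω_c),  ω_s=0, ω_c=1
Stage 2: ω_r = 1 − (36/60)(0−1) = 8/5
  ⇒ ω_r²/ω_c² = 8/5
Coupling ω_c² = ω_s¹ ⇒ overall = 80/21 × 8/5 = 128/21

128/21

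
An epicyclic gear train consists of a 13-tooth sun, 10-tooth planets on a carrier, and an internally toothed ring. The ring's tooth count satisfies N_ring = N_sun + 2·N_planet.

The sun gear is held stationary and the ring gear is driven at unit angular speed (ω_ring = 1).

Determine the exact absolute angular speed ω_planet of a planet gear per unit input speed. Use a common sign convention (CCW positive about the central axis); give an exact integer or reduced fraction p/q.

33/20

N_ring = 13 + 2·10 = 33
13(ω_s−ω_c) = −33(ω_r−ω_c),  ω_s=0, ω_r=1
13(0−ω_c) = −33(1−ω_c)  ⇒  46ω_c = 33  ⇒  ω_c = 33/46
sun–planet: 13·(0−33/46) = −10·(ω_p−ω_c)  ⇒  ω_p−ω_c = −(13/10)·(-33/46) = 429/460
ω_p = 33/46 + 429/460 = 33/20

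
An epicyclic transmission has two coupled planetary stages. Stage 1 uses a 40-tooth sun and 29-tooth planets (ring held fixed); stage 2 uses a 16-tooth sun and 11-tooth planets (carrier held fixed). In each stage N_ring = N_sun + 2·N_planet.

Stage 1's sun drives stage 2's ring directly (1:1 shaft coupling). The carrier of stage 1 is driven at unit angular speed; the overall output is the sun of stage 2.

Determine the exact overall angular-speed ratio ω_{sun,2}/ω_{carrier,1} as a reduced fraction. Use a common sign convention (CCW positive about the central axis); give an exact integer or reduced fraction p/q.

-1311/160

Stage 1: N_ring = 40 + 2·29 = 98
Stage 1: 40(ω_s−ω_c) = −98(ω_r−ω_c),  ω_r=0, ω_c=1
Stage 1: ω_s = 1 − (98/40)(0−1) = 69/20
  ⇒ ω_s¹/ω_c¹ = 69/20
Stage 2: N_ring = 16 + 2·11 = 38
Stage 2: 16(ω_s−ω_c) = −38(ω_r−ω_c),  ω_c=0, ω_r=1
Stage 2: ω_s = 0 − (38/16)(1−0) = -19/8
  ⇒ ω_s²/ω_r² = -19/8
Coupling ω_r² = ω_s¹ ⇒ overall = 69/20 × -19/8 = -1311/160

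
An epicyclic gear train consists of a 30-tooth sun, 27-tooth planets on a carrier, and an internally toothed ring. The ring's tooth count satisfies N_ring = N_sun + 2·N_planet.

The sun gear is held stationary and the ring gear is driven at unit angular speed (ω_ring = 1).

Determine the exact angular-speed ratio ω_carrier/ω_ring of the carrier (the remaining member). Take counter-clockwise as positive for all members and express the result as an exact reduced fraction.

14/19

N_ring = 30 + 2·27 = 84
30(ω_s−ω_c) = −84(ω_r−ω_c),  ω_s=0, ω_r=1
30(0−ω_c) = −84(1−ω_c)  ⇒  114ω_c = 84  ⇒  ω_c = 14/19
ω_c/ω_r = 14/19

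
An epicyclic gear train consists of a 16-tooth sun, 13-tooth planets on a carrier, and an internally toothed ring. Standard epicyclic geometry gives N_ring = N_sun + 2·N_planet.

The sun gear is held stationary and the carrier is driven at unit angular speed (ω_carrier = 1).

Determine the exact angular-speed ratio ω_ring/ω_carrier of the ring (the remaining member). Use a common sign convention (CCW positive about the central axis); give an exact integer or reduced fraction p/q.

N_ring = 16 + 2·13 = 42
16(ω_s−ω_c) = −42(ω_r−ω_c),  ω_s=0, ω_c=1
ω_r = 1 − (16/42)(0−1) = 29/21
ω_r/ω_c = 29/21

29/21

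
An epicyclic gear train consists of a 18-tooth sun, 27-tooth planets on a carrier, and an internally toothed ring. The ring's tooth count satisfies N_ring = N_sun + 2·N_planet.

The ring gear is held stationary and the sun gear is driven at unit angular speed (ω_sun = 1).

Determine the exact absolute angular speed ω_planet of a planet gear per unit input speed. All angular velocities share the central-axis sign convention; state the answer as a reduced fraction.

N_ring = 18 + 2·27 = 72
18(ω_s−ω_c) = −72(ω_r−ω_c),  ω_r=0, ω_s=1
18(1−ω_c) = −72(0−ω_c)  ⇒  90ω_c = 18  ⇒  ω_c = 1/5
sun–planet: 18·(1−1/5) = −27·(ω_p−ω_c)  ⇒  ω_p−ω_c = −(18/27)·(4/5) = -8/15
ω_p = 1/5 − 8/15 = -1/3

-1/3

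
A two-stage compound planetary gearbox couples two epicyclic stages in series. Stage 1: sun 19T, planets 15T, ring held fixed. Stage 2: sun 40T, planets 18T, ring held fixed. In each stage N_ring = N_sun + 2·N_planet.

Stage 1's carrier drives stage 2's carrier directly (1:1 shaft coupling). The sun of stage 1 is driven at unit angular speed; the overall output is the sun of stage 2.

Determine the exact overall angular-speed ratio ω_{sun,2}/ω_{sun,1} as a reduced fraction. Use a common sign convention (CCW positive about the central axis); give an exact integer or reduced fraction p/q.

551/680

Stage 1: N_ring = 19 + 2·15 = 49
Stage 1: 19(ω_s−ω_c) = −49(ω_r−ω_c),  ω_r=0, ω_s=1
Stage 1: 19(1−ω_c) = −49(0−ω_c)  ⇒  68ω_c = 19  ⇒  ω_c = 19/68
  ⇒ ω_c¹/ω_s¹ = 19/68
Stage 2: N_ring = 40 + 2·18 = 76
Stage 2: 40(ω_s−ω_c) = −76(ω_r−ω_c),  ω_r=0, ω_c=1
Stage 2: ω_s = 1 − (76/40)(0−1) = 29/10
  ⇒ ω_s²/ω_c² = 29/10
Coupling ω_c² = ω_c¹ ⇒ overall = 19/68 × 29/10 = 551/680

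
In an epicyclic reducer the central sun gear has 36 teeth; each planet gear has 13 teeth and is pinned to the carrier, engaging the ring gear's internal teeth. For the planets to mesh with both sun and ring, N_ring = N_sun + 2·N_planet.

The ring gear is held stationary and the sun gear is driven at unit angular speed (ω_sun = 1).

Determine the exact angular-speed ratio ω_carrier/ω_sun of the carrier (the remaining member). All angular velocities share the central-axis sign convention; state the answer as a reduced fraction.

N_ring = 36 + 2·13 = 62
36(ω_s−ω_c) = −62(ω_r−ω_c),  ω_r=0, ω_s=1
36(1−ω_c) = −62(0−ω_c)  ⇒  98ω_c = 36  ⇒  ω_c = 18/49
ω_c/ω_s = 18/49

18/49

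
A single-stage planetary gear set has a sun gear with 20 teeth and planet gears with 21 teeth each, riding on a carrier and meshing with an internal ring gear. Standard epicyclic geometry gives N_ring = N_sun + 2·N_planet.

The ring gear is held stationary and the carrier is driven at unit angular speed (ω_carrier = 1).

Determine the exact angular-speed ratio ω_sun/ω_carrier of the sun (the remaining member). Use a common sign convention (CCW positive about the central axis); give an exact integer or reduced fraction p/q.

41/10

N_ring = 20 + 2·21 = 62
20(ω_s−ω_c) = −62(ω_r−ω_c),  ω_r=0, ω_c=1
ω_s = 1 − (62/20)(0−1) = 41/10
ω_s/ω_c = 41/10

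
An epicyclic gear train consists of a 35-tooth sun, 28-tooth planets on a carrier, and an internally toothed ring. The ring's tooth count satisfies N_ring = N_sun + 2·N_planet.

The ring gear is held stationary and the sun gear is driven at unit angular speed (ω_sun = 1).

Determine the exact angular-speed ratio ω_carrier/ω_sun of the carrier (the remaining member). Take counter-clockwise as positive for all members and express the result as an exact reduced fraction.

N_ring = 35 + 2·28 = 91
35(ω_s−ω_c) = −91(ω_r−ω_c),  ω_r=0, ω_s=1
35(1−ω_c) = −91(0−ω_c)  ⇒  126ω_c = 35  ⇒  ω_c = 5/18
ω_c/ω_s = 5/18

5/18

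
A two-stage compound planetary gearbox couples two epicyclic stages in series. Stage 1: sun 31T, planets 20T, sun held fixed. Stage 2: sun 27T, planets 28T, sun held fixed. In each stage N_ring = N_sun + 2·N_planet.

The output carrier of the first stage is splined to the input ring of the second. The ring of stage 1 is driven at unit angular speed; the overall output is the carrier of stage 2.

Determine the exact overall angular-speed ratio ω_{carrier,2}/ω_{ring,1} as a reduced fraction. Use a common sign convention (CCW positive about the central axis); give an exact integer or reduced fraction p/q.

Stage 1: N_ring = 31 + 2·20 = 71
Stage 1: 31(ω_s−ω_c) = −71(ω_r−ω_c),  ω_s=0, ω_r=1
Stage 1: 31(0−ω_c) = −71(1−ω_c)  ⇒  102ω_c = 71  ⇒  ω_c = 71/102
  ⇒ ω_c¹/ω_r¹ = 71/102
Stage 2: N_ring = 27 + 2·28 = 83
Stage 2: 27(ω_s−ω_c) = −83(ω_r−ω_c),  ω_s=0, ω_r=1
Stage 2: 27(0−ω_c) = −83(1−ω_c)  ⇒  110ω_c = 83  ⇒  ω_c = 83/110
  ⇒ ω_c²/ω_r² = 83/110
Coupling ω_r² = ω_c¹ ⇒ overall = 71/102 × 83/110 = 5893/11220

5893/11220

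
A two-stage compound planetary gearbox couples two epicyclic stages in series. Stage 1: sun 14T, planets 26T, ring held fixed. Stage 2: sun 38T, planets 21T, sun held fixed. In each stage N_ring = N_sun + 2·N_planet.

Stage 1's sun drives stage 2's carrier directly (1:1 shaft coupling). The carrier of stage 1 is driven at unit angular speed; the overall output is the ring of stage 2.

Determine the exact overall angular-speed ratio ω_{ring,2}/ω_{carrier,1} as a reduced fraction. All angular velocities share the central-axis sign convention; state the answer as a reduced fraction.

Stage 1: N_ring = 14 + 2·26 = 66
Stage 1: 14(ω_s−ω_c) = −66(ω_r−ω_c),  ω_r=0, ω_c=1
Stage 1: ω_s = 1 − (66/14)(0−1) = 40/7
  ⇒ ω_s¹/ω_c¹ = 40/7
Stage 2: N_ring = 38 + 2·21 = 80
Stage 2: 38(ω_s−ω_c) = −80(ω_r−ω_c),  ω_s=0, ω_c=1
Stage 2: ω_r = 1 − (38/80)(0−1) = 59/40
  ⇒ ω_r²/ω_c² = 59/40
Coupling ω_c² = ω_s¹ ⇒ overall = 40/7 × 59/40 = 59/7

59/7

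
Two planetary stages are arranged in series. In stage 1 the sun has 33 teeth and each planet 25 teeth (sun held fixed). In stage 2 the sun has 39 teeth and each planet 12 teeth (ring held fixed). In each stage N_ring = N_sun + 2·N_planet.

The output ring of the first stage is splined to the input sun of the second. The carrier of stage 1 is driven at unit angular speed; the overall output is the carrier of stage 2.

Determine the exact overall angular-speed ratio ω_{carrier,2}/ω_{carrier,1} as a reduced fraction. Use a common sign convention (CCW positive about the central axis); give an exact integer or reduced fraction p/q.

Stage 1: N_ring = 33 + 2·25 = 83
Stage 1: 33(ω_s−ω_c) = −83(ω_r−ω_c),  ω_s=0, ω_c=1
Stage 1: ω_r = 1 − (33/83)(0−1) = 116/83
  ⇒ ω_r¹/ω_c¹ = 116/83
Stage 2: N_ring = 39 + 2·12 = 63
Stage 2: 39(ω_s−ω_c) = −63(ω_r−ω_c),  ω_r=0, ω_s=1
Stage 2: 39(1−ω_c) = −63(0−ω_c)  ⇒  102ω_c = 39  ⇒  ω_c = 13/34
  ⇒ ω_c²/ω_s² = 13/34
Coupling ω_s² = ω_r¹ ⇒ overall = 116/83 × 13/34 = 754/1411

754/1411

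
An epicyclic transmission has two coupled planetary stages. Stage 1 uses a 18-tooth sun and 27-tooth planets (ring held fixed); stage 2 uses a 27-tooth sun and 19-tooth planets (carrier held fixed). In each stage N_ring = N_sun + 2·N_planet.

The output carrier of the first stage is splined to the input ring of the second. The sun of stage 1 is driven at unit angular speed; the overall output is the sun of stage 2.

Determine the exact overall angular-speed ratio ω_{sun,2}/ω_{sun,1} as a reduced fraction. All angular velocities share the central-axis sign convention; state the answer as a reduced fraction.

-13/27

Stage 1: N_ring = 18 + 2·27 = 72
Stage 1: 18(ω_s−ω_c) = −72(ω_r−ω_c),  ω_r=0, ω_s=1
Stage 1: 18(1−ω_c) = −72(0−ω_c)  ⇒  90ω_c = 18  ⇒  ω_c = 1/5
  ⇒ ω_c¹/ω_s¹ = 1/5
Stage 2: N_ring = 27 + 2·19 = 65
Stage 2: 27(ω_s−ω_c) = −65(ω_r−ω_c),  ω_c=0, ω_r=1
Stage 2: ω_s = 0 − (65/27)(1−0) = -65/27
  ⇒ ω_s²/ω_r² = -65/27
Coupling ω_r² = ω_c¹ ⇒ overall = 1/5 × -65/27 = -13/27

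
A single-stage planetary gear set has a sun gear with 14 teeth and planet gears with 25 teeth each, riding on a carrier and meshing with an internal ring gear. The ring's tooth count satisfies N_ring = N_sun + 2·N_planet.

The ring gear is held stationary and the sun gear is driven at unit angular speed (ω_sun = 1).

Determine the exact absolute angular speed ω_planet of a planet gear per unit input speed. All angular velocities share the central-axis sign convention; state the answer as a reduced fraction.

-7/25

N_ring = 14 + 2·25 = 64
14(ω_s−ω_c) = −64(ω_r−ω_c),  ω_r=0, ω_s=1
14(1−ω_c) = −64(0−ω_c)  ⇒  78ω_c = 14  ⇒  ω_c = 7/39
sun–planet: 14·(1−7/39) = −25·(ω_p−ω_c)  ⇒  ω_p−ω_c = −(14/25)·(32/39) = -448/975
ω_p = 7/39 − 448/975 = -7/25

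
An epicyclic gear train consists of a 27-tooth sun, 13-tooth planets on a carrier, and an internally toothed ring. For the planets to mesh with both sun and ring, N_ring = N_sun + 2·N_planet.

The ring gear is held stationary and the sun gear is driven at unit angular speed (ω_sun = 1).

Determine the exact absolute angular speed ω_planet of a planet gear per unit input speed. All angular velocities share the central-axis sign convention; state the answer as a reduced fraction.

-27/26

N_ring = 27 + 2·13 = 53
27(ω_s−ω_c) = −53(ω_r−ω_c),  ω_r=0, ω_s=1
27(1−ω_c) = −53(0−ω_c)  ⇒  80ω_c = 27  ⇒  ω_c = 27/80
sun–planet: 27·(1−27/80) = −13·(ω_p−ω_c)  ⇒  ω_p−ω_c = −(27/13)·(53/80) = -1431/1040
ω_p = 27/80 − 1431/1040 = -27/26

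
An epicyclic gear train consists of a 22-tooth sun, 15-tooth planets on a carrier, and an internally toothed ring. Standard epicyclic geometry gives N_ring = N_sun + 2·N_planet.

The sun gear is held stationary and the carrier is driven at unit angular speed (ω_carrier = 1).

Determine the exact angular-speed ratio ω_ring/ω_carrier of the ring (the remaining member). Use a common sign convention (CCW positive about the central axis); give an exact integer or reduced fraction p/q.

37/26

N_ring = 22 + 2·15 = 52
22(ω_s−ω_c) = −52(ω_r−ω_c),  ω_s=0, ω_c=1
ω_r = 1 − (22/52)(0−1) = 37/26
ω_r/ω_c = 37/26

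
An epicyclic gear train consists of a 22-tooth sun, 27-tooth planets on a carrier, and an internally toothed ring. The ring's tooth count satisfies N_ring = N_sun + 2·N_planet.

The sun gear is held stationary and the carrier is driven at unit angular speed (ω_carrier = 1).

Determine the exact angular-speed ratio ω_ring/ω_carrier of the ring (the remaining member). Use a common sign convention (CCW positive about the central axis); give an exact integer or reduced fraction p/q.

49/38

N_ring = 22 + 2·27 = 76
22(ω_s−ω_c) = −76(ω_r−ω_c),  ω_s=0, ω_c=1
ω_r = 1 − (22/76)(0−1) = 49/38
ω_r/ω_c = 49/38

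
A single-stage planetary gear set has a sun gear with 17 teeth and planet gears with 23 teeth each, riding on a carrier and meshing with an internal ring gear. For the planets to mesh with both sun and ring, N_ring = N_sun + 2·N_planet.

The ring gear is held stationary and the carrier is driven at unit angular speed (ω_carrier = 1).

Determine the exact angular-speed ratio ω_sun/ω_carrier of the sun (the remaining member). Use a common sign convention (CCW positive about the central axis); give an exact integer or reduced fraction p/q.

N_ring = 17 + 2·23 = 63
17(ω_s−ω_c) = −63(ω_r−ω_c),  ω_r=0, ω_c=1
ω_s = 1 − (63/17)(0−1) = 80/17
ω_s/ω_c = 80/17

80/17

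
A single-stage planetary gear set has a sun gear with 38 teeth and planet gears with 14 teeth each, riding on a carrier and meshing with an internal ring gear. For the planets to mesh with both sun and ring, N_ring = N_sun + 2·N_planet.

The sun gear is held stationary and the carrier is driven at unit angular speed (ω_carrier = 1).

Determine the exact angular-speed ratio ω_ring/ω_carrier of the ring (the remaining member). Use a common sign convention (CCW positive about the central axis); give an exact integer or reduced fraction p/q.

52/33

N_ring = 38 + 2·14 = 66
38(ω_s−ω_c) = −66(ω_r−ω_c),  ω_s=0, ω_c=1
ω_r = 1 − (38/66)(0−1) = 52/33
ω_r/ω_c = 52/33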